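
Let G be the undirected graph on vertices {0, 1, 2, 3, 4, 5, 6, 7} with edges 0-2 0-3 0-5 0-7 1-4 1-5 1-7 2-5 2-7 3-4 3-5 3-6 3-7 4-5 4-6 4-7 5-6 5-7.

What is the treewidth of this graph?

3

A width-3 tree decomposition is:
Bags: B1 = {3, 4, 5, 7}  B2 = {0, 3, 5, 7}  B3 = {1, 4, 5, 7}  B4 = {0, 2, 5, 7}  B5 = {3, 4, 5, 6}
Tree: B1–B2, B1–B3, B2–B4, B1–B5
Each bag holds 4 vertices, so the decomposition has width 3, which upper-bounds the treewidth. For the lower bound, the 4 vertices {3, 4, 5, 6} are pairwise adjacent, and any tree decomposition puts a clique entirely inside one bag — forcing width ≥ 3. The upper and lower bounds meet at 3, so that is the treewidth.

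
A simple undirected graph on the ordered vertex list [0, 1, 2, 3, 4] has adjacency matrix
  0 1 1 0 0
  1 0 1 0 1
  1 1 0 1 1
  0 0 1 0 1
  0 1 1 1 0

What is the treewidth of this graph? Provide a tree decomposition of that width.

Each bag holds 3 vertices, so the decomposition has width 2, which upper-bounds the treewidth. Conversely, {0, 1, 2} is a clique of size 3, and the vertices of any clique must share a bag in every tree decomposition; so some bag has ≥ 3 vertices and tw(G) ≥ 2. Combining the bounds, tw(G) = 2.

Treewidth 2.
One optimal decomposition is:
Bags: B1 = {1, 2, 4}  B2 = {0, 1, 2}  B3 = {2, 3, 4}
Tree: B1–B2, B1–B3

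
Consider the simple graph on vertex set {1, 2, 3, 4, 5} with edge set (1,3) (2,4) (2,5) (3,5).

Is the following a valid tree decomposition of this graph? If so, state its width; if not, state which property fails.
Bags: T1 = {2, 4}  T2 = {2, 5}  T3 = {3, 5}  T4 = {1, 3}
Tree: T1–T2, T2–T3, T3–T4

Every vertex of G appears in some bag (union = {1, 2, 3, 4, 5}); every edge is covered by a bag; and for each vertex v the set of bags containing v is connected in the bag tree. The decomposition is therefore valid. The largest bag has 2 vertices, so the width is 1.

Yes; width 1.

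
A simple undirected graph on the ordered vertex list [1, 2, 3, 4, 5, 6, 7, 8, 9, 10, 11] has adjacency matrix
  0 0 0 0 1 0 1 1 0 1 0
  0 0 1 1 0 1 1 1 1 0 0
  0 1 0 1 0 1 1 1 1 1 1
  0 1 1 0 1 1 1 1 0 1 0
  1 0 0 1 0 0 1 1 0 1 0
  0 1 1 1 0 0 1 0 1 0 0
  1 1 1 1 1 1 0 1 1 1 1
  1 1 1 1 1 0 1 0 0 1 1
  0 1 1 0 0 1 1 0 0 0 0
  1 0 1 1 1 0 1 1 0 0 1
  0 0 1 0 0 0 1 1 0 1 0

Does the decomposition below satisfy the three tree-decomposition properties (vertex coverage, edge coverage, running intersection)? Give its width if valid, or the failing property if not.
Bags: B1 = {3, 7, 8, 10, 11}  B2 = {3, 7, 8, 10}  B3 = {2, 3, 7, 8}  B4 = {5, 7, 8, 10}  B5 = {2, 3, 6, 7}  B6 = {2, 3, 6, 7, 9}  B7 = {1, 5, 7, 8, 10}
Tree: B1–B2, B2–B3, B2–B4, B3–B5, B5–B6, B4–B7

No — vertex 4 appears in no bag.

A tree decomposition must satisfy three properties: every vertex lies in some bag; for every edge, both endpoints lie together in some bag; and for every vertex, the bags containing it form a connected subtree. Here vertex 4 appears in no bag, so the decomposition is invalid.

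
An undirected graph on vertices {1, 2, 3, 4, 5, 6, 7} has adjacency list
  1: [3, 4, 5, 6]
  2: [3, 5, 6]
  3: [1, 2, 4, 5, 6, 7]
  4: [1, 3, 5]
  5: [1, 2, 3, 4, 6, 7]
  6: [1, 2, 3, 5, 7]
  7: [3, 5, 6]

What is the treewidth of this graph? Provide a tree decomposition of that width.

Each bag holds 4 vertices, so the decomposition has width 3, which upper-bounds the treewidth. On the other hand G contains the 4-clique {1, 3, 4, 5}. A clique must lie in a single bag of any decomposition, so no decomposition can have width below 3. Hence tw(G) = 3 exactly.

Treewidth 3.
One such decomposition:
Bags: B1 = {1, 3, 5, 6}  B2 = {1, 3, 4, 5}  B3 = {3, 5, 6, 7}  B4 = {2, 3, 5, 6}
Tree: B1–B2, B1–B3, B3–B4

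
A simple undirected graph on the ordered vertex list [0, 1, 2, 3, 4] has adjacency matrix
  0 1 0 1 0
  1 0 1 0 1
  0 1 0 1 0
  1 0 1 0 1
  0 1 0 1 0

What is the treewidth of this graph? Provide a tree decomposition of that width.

Treewidth 2.
One such decomposition:
Bags: B1 = {0, 1, 3}  B2 = {1, 2, 3}  B3 = {1, 3, 4}
Tree: B1–B2, B2–B3

Each bag holds 3 vertices, so the decomposition has width 2, which upper-bounds the treewidth. Since 3–0–1–2–3 is a cycle in G, G is not acyclic. Forests are exactly the graphs of treewidth ≤ 1, so tw(G) ≥ 2. Therefore the treewidth is 2.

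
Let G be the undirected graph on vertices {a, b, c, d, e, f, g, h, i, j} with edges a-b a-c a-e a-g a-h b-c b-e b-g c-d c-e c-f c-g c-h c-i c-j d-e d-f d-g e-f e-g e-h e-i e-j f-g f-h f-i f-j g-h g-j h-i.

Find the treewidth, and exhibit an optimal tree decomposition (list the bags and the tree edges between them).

Treewidth 4.
One optimal decomposition is:
Bags: B1 = {a, c, e, g, h}  B2 = {c, e, f, g, h}  B3 = {c, e, f, h, i}  B4 = {a, b, c, e, g}  B5 = {c, d, e, f, g}  B6 = {c, e, f, g, j}
Tree: B1–B2, B2–B3, B1–B4, B2–B5, B5–B6

The largest bag has 5 vertices, giving width 4; this decomposition certifies tw(G) ≤ 4. On the other hand G contains the 5-clique {a, c, e, g, h}. A clique must lie in a single bag of any decomposition, so no decomposition can have width below 4. Therefore the treewidth is 4.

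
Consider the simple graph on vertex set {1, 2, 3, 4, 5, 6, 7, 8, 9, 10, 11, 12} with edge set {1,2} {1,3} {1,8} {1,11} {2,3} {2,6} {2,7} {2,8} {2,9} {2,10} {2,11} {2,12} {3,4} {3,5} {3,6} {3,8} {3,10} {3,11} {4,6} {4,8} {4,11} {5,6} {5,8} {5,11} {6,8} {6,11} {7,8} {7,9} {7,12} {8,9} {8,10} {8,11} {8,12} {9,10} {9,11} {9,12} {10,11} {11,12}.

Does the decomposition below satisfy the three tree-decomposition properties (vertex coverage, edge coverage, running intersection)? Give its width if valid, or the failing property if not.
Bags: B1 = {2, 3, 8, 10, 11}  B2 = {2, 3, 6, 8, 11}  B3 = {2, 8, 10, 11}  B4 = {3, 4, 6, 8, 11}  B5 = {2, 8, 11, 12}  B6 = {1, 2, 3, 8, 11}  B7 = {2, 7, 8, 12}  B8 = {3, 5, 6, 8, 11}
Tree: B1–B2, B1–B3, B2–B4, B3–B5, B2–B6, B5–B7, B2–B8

A tree decomposition must satisfy three properties: every vertex lies in some bag; for every edge, both endpoints lie together in some bag; and for every vertex, the bags containing it form a connected subtree. Here vertex 9 appears in no bag, so the decomposition is invalid.

No — vertex 9 appears in no bag.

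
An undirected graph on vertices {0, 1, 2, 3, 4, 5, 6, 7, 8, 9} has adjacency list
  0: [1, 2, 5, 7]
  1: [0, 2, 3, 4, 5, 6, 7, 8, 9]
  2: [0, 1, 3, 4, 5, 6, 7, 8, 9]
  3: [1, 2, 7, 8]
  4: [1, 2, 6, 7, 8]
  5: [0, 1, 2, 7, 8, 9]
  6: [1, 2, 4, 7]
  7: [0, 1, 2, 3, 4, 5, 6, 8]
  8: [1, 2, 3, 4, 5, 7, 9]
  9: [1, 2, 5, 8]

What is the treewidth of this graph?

A width-4 tree decomposition is:
Bags: B1 = {0, 1, 2, 5, 7}  B2 = {1, 2, 5, 7, 8}  B3 = {1, 2, 4, 7, 8}  B4 = {1, 2, 3, 7, 8}  B5 = {1, 2, 5, 8, 9}  B6 = {1, 2, 4, 6, 7}
Tree: B1–B2, B2–B3, B3–B4, B2–B5, B3–B6
Every bag has size at most 5, so the width is 5 − 1 = 4 and tw(G) ≤ 4. Conversely, {1, 2, 5, 8, 9} is a clique of size 5, and the vertices of any clique must share a bag in every tree decomposition; so some bag has ≥ 5 vertices and tw(G) ≥ 4. The upper and lower bounds meet at 4, so that is the treewidth.

4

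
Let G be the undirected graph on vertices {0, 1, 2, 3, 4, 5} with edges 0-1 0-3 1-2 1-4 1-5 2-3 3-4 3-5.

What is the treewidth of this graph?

A width-2 tree decomposition is:
Bags: B1 = {1, 2, 3}  B2 = {0, 1, 3}  B3 = {1, 3, 5}  B4 = {1, 3, 4}
Tree: B1–B2, B2–B3, B3–B4
Each bag holds 3 vertices, so the decomposition has width 2, which upper-bounds the treewidth. For the lower bound, G contains the cycle 2–1–0–3–2, so G is not a forest; only forests have treewidth ≤ 1, hence tw(G) ≥ 2. Therefore the treewidth is 2.

2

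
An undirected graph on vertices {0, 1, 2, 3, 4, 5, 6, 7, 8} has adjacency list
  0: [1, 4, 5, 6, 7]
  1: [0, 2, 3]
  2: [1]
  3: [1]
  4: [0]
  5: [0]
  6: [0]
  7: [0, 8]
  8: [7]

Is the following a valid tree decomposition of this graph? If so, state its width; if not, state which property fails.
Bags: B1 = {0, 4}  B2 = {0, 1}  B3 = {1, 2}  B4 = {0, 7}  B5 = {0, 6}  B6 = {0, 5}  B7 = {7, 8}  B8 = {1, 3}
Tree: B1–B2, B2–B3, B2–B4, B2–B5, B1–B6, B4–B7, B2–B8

Every vertex of G appears in some bag (union = {0, 1, 2, 3, 4, 5, 6, 7, 8}); every edge is covered by a bag; and for each vertex v the set of bags containing v is connected in the bag tree. The decomposition is therefore valid. The largest bag has 2 vertices, so the width is 1.

Yes; width 1.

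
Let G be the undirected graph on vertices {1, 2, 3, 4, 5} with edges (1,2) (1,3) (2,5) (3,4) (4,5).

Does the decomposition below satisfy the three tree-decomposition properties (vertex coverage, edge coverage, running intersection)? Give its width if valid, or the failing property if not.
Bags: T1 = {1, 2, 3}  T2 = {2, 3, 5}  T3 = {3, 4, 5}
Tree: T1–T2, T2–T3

Yes; width 2.

Vertex coverage: the bags together contain {1, 2, 3, 4, 5}, the full vertex set. Edge coverage: each edge of G has both endpoints in at least one bag. Running intersection: for every vertex, the bags containing it form a connected subtree. All three properties hold, so this is a valid tree decomposition of width max|bag| − 1 = 2, and hence tw(G) ≤ 2.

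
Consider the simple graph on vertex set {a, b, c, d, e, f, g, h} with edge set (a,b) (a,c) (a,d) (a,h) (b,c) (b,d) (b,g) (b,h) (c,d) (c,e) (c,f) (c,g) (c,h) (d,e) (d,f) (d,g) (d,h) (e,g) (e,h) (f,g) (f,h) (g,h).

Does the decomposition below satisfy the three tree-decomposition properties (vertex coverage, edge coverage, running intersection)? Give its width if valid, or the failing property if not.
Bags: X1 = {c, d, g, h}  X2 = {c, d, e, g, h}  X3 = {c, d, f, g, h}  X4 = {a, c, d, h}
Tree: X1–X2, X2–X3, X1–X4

No — vertex b appears in no bag.

A tree decomposition must satisfy three properties: every vertex lies in some bag; for every edge, both endpoints lie together in some bag; and for every vertex, the bags containing it form a connected subtree. Here vertex b appears in no bag, so the decomposition is invalid.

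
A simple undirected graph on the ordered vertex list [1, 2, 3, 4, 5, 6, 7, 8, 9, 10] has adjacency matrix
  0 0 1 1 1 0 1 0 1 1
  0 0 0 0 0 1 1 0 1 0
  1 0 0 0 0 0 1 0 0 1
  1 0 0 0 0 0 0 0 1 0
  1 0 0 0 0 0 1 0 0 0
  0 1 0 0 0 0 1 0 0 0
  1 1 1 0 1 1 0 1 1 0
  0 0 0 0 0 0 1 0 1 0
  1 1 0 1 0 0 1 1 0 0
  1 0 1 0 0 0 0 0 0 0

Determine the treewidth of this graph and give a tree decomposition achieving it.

The largest bag has 3 vertices, giving width 2; this decomposition certifies tw(G) ≤ 2. Conversely, {1, 3, 10} is a clique of size 3, and the vertices of any clique must share a bag in every tree decomposition; so some bag has ≥ 3 vertices and tw(G) ≥ 2. Combining the bounds, tw(G) = 2.

Treewidth 2.
One such decomposition:
Bags: B1 = {1, 3, 7}  B2 = {1, 3, 10}  B3 = {1, 7, 9}  B4 = {2, 7, 9}  B5 = {1, 5, 7}  B6 = {1, 4, 9}  B7 = {2, 6, 7}  B8 = {7, 8, 9}
Tree: B1–B2, B1–B3, B3–B4, B3–B5, B3–B6, B4–B7, B3–B8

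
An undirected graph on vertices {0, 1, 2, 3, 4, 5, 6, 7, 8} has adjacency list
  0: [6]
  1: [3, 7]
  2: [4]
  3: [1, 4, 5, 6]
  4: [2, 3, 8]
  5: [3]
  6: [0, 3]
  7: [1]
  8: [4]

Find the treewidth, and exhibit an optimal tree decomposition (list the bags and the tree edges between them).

The largest bag has 2 vertices, giving width 1; this decomposition certifies tw(G) ≤ 1. Any graph with an edge has treewidth ≥ 1, and G has the edge 3–6. Hence tw(G) = 1 exactly.

Treewidth 1.
One optimal decomposition is:
Bags: B1 = {3, 6}  B2 = {3, 4}  B3 = {1, 3}  B4 = {4, 8}  B5 = {0, 6}  B6 = {1, 7}  B7 = {2, 4}  B8 = {3, 5}
Tree: B1–B2, B2–B3, B2–B4, B1–B5, B3–B6, B2–B7, B1–B8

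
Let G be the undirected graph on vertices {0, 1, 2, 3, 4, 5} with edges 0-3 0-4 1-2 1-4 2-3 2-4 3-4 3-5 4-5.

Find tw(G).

2

A width-2 tree decomposition is:
Bags: B1 = {0, 3, 4}  B2 = {3, 4, 5}  B3 = {2, 3, 4}  B4 = {1, 2, 4}
Tree: B1–B2, B1–B3, B3–B4
The largest bag has 3 vertices, giving width 2; this decomposition certifies tw(G) ≤ 2. On the other hand G contains the 3-clique {1, 2, 4}. A clique must lie in a single bag of any decomposition, so no decomposition can have width below 2. Combining the bounds, tw(G) = 2.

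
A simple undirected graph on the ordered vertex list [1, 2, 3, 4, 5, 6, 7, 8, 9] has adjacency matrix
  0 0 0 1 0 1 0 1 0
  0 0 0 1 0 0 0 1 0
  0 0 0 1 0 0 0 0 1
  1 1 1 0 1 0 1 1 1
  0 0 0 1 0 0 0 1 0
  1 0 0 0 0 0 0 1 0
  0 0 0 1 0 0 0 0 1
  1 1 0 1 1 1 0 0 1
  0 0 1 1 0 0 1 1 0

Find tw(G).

2

A width-2 tree decomposition is:
Bags: B1 = {1, 4, 8}  B2 = {2, 4, 8}  B3 = {4, 5, 8}  B4 = {4, 8, 9}  B5 = {1, 6, 8}  B6 = {3, 4, 9}  B7 = {4, 7, 9}
Tree: B1–B2, B1–B3, B2–B4, B1–B5, B4–B6, B4–B7
Every bag has size at most 3, so the width is 3 − 1 = 2 and tw(G) ≤ 2. On the other hand G contains the 3-clique {1, 4, 8}. A clique must lie in a single bag of any decomposition, so no decomposition can have width below 2. Combining the bounds, tw(G) = 2.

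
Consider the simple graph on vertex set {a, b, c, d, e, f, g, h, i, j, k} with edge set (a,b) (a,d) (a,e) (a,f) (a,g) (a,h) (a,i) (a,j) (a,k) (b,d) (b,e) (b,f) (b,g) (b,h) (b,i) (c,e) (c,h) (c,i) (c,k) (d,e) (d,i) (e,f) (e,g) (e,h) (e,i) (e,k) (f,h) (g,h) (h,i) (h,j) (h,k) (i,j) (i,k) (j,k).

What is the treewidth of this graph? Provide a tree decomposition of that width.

Treewidth 4.
One optimal decomposition is:
Bags: B1 = {a, b, e, h, i}  B2 = {a, e, h, i, k}  B3 = {a, b, e, g, h}  B4 = {a, b, e, f, h}  B5 = {a, h, i, j, k}  B6 = {a, b, d, e, i}  B7 = {c, e, h, i, k}
Tree: B1–B2, B1–B3, B3–B4, B2–B5, B1–B6, B2–B7

Each bag holds 5 vertices, so the decomposition has width 4, which upper-bounds the treewidth. On the other hand G contains the 5-clique {a, b, d, e, i}. A clique must lie in a single bag of any decomposition, so no decomposition can have width below 4. Hence tw(G) = 4 exactly.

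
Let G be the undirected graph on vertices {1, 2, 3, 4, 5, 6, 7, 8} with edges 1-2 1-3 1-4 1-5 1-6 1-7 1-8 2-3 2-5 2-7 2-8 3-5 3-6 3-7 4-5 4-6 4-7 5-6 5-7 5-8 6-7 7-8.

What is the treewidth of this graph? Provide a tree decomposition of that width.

Treewidth 4.
Bags: B1 = {1, 2, 3, 5, 7}  B2 = {1, 3, 5, 6, 7}  B3 = {1, 4, 5, 6, 7}  B4 = {1, 2, 5, 7, 8}
Tree: B1–B2, B2–B3, B1–B4

Every bag has size at most 5, so the width is 5 − 1 = 4 and tw(G) ≤ 4. Conversely, {1, 2, 5, 7, 8} is a clique of size 5, and the vertices of any clique must share a bag in every tree decomposition; so some bag has ≥ 5 vertices and tw(G) ≥ 4. The upper and lower bounds meet at 4, so that is the treewidth.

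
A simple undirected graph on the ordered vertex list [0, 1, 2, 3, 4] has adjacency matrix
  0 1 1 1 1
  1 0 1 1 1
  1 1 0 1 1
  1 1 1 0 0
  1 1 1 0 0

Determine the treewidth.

A width-3 tree decomposition is:
Bags: B1 = {0, 1, 2, 3}  B2 = {0, 1, 2, 4}
Tree: B1–B2
The largest bag has 4 vertices, giving width 3; this decomposition certifies tw(G) ≤ 3. On the other hand G contains the 4-clique {0, 1, 2, 3}. A clique must lie in a single bag of any decomposition, so no decomposition can have width below 3. Therefore the treewidth is 3.

3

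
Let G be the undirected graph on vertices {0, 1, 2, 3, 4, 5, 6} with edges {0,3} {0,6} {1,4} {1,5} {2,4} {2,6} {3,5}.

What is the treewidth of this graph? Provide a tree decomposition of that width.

The largest bag has 3 vertices, giving width 2; this decomposition certifies tw(G) ≤ 2. For the lower bound, G contains the cycle 3–5–1–4–2–6–0–3, so G is not a forest; only forests have treewidth ≤ 1, hence tw(G) ≥ 2. The upper and lower bounds meet at 2, so that is the treewidth.

Treewidth 2.
Bags: B1 = {1, 3, 5}  B2 = {1, 3, 4}  B3 = {2, 3, 4}  B4 = {2, 3, 6}  B5 = {0, 3, 6}
Tree: B1–B2, B2–B3, B3–B4, B4–B5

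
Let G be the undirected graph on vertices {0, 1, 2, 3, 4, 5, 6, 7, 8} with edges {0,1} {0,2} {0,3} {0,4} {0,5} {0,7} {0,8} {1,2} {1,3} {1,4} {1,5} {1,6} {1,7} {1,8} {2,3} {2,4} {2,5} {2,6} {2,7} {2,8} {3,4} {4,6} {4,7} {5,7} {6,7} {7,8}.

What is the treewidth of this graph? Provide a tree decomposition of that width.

The largest bag has 5 vertices, giving width 4; this decomposition certifies tw(G) ≤ 4. On the other hand G contains the 5-clique {0, 1, 2, 3, 4}. A clique must lie in a single bag of any decomposition, so no decomposition can have width below 4. Therefore the treewidth is 4.

Treewidth 4.
Bags: B1 = {0, 1, 2, 3, 4}  B2 = {0, 1, 2, 4, 7}  B3 = {0, 1, 2, 5, 7}  B4 = {1, 2, 4, 6, 7}  B5 = {0, 1, 2, 7, 8}
Tree: B1–B2, B2–B3, B2–B4, B3–B5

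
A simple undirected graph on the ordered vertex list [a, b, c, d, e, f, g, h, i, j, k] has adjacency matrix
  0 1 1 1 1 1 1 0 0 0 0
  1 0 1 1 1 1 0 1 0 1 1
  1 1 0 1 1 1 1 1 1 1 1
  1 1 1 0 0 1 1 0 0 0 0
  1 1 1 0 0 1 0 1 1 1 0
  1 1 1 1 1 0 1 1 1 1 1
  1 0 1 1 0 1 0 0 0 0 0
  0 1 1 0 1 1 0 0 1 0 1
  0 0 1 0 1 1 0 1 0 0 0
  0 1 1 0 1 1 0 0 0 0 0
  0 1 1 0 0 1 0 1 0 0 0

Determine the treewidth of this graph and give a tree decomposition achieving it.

The largest bag has 5 vertices, giving width 4; this decomposition certifies tw(G) ≤ 4. For the lower bound, the 5 vertices {a, c, d, f, g} are pairwise adjacent, and any tree decomposition puts a clique entirely inside one bag — forcing width ≥ 4. Therefore the treewidth is 4.

Treewidth 4.
One such decomposition:
Bags: B1 = {b, c, e, f, h}  B2 = {a, b, c, e, f}  B3 = {b, c, f, h, k}  B4 = {b, c, e, f, j}  B5 = {a, b, c, d, f}  B6 = {a, c, d, f, g}  B7 = {c, e, f, h, i}
Tree: B1–B2, B1–B3, B2–B4, B2–B5, B5–B6, B1–B7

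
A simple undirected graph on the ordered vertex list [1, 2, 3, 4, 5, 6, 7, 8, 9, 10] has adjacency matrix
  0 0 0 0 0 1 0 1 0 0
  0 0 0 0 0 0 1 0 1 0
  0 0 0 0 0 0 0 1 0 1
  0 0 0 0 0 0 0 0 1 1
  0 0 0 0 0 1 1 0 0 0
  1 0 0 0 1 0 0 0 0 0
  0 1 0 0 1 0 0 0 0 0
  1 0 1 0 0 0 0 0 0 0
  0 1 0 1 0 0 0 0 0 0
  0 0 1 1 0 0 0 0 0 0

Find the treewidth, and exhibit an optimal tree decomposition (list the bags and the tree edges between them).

The largest bag has 3 vertices, giving width 2; this decomposition certifies tw(G) ≤ 2. Since 4–10–3–8–1–6–5–7–2–9–4 is a cycle in G, G is not acyclic. Forests are exactly the graphs of treewidth ≤ 1, so tw(G) ≥ 2. Combining the bounds, tw(G) = 2.

Treewidth 2.
One such decomposition:
Bags: B1 = {3, 4, 10}  B2 = {3, 4, 8}  B3 = {1, 4, 8}  B4 = {1, 4, 6}  B5 = {4, 5, 6}  B6 = {4, 5, 7}  B7 = {2, 4, 7}  B8 = {2, 4, 9}
Tree: B1–B2, B2–B3, B3–B4, B4–B5, B5–B6, B6–B7, B7–B8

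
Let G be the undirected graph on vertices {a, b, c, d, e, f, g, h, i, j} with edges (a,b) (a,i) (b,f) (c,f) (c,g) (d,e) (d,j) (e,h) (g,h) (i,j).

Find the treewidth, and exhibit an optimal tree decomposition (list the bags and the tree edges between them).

Each bag holds 3 vertices, so the decomposition has width 2, which upper-bounds the treewidth. The edges e–d–j–i–a–b–f–c–g–h–e form a cycle, so G is not a tree and its treewidth is at least 2. Hence tw(G) = 2 exactly.

Treewidth 2.
One optimal decomposition is:
Bags: B1 = {d, e, j}  B2 = {e, i, j}  B3 = {a, e, i}  B4 = {a, b, e}  B5 = {b, e, f}  B6 = {c, e, f}  B7 = {c, e, g}  B8 = {e, g, h}
Tree: B1–B2, B2–B3, B3–B4, B4–B5, B5–B6, B6–B7, B7–B8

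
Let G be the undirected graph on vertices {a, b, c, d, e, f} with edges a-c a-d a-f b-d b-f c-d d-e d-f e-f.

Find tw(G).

A width-2 tree decomposition is:
Bags: B1 = {b, d, f}  B2 = {a, d, f}  B3 = {d, e, f}  B4 = {a, c, d}
Tree: B1–B2, B1–B3, B2–B4
The largest bag has 3 vertices, giving width 2; this decomposition certifies tw(G) ≤ 2. For the lower bound, the 3 vertices {a, c, d} are pairwise adjacent, and any tree decomposition puts a clique entirely inside one bag — forcing width ≥ 2. Combining the bounds, tw(G) = 2.

2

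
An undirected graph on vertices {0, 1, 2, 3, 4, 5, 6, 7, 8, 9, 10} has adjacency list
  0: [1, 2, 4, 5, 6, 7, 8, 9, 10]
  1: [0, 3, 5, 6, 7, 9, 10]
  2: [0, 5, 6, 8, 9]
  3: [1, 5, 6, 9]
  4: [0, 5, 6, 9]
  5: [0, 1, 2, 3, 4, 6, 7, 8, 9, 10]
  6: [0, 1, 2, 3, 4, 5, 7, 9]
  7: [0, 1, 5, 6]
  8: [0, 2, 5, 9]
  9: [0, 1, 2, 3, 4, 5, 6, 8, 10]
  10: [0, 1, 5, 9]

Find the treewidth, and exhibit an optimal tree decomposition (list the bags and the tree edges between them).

Treewidth 4.
One optimal decomposition is:
Bags: B1 = {0, 4, 5, 6, 9}  B2 = {0, 2, 5, 6, 9}  B3 = {0, 1, 5, 6, 9}  B4 = {0, 1, 5, 9, 10}  B5 = {0, 2, 5, 8, 9}  B6 = {1, 3, 5, 6, 9}  B7 = {0, 1, 5, 6, 7}
Tree: B1–B2, B2–B3, B3–B4, B2–B5, B3–B6, B3–B7

Each bag holds 5 vertices, so the decomposition has width 4, which upper-bounds the treewidth. On the other hand G contains the 5-clique {0, 2, 5, 8, 9}. A clique must lie in a single bag of any decomposition, so no decomposition can have width below 4. Hence tw(G) = 4 exactly.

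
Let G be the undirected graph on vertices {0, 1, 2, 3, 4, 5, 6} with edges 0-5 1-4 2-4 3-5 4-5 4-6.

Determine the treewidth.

1

A width-1 tree decomposition is:
Bags: B1 = {0, 5}  B2 = {4, 5}  B3 = {3, 5}  B4 = {1, 4}  B5 = {4, 6}  B6 = {2, 4}
Tree: B1–B2, B1–B3, B2–B4, B2–B5, B5–B6
The largest bag has 2 vertices, giving width 1; this decomposition certifies tw(G) ≤ 1. G has an edge, so its treewidth is at least 1. Combining the bounds, tw(G) = 1.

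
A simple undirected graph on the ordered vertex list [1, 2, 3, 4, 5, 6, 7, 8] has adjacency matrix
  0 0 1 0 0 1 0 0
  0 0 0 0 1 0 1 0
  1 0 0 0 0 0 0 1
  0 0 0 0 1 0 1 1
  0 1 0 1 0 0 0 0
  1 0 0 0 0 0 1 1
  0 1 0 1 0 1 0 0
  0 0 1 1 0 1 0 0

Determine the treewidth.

A width-2 tree decomposition is:
Bags: B1 = {1, 3, 6}  B2 = {3, 6, 8}  B3 = {6, 7, 8}  B4 = {4, 7, 8}  B5 = {2, 4, 7}  B6 = {2, 4, 5}
Tree: B1–B2, B2–B3, B3–B4, B4–B5, B5–B6
Each bag holds 3 vertices, so the decomposition has width 2, which upper-bounds the treewidth. For the lower bound, G contains the cycle 1–3–8–6–1, so G is not a forest; only forests have treewidth ≤ 1, hence tw(G) ≥ 2. Hence tw(G) = 2 exactly.

2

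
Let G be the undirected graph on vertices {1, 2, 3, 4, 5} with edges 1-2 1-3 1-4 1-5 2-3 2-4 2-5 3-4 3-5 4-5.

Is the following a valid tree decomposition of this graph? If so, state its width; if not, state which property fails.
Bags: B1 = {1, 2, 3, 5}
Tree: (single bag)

No — vertex 4 appears in no bag.

A tree decomposition must satisfy three properties: every vertex lies in some bag; for every edge, both endpoints lie together in some bag; and for every vertex, the bags containing it form a connected subtree. Here vertex 4 appears in no bag, so the decomposition is invalid.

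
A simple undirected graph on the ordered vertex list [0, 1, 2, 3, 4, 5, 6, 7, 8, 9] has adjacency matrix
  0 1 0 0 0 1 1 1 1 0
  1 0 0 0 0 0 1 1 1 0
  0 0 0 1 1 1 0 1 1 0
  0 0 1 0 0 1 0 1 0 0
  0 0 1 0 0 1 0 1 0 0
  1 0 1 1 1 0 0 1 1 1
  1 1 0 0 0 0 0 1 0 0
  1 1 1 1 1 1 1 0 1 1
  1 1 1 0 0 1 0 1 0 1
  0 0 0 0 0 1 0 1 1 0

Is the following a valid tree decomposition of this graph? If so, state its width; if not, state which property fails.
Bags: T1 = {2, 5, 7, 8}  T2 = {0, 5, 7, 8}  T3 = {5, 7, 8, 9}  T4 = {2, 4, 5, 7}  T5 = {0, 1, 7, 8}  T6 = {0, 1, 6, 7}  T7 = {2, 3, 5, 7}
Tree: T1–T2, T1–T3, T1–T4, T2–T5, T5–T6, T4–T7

Yes; width 3.

Every vertex of G appears in some bag (union = {0, 1, 2, 3, 4, 5, 6, 7, 8, 9}); every edge is covered by a bag; and for each vertex v the set of bags containing v is connected in the bag tree. The decomposition is therefore valid. The largest bag has 4 vertices, so the width is 3.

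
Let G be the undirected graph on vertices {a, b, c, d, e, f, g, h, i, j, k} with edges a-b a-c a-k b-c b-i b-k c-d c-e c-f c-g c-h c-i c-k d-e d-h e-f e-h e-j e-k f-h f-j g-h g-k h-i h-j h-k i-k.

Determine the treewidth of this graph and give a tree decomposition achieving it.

Treewidth 3.
One optimal decomposition is:
Bags: B1 = {c, g, h, k}  B2 = {c, e, h, k}  B3 = {c, d, e, h}  B4 = {c, h, i, k}  B5 = {c, e, f, h}  B6 = {b, c, i, k}  B7 = {a, b, c, k}  B8 = {e, f, h, j}
Tree: B1–B2, B2–B3, B1–B4, B2–B5, B4–B6, B6–B7, B5–B8

The largest bag has 4 vertices, giving width 3; this decomposition certifies tw(G) ≤ 3. For the lower bound, the 4 vertices {e, f, h, j} are pairwise adjacent, and any tree decomposition puts a clique entirely inside one bag — forcing width ≥ 3. Therefore the treewidth is 3.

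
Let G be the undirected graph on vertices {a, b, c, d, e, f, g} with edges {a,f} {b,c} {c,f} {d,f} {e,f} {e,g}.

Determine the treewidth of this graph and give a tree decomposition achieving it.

Every bag has size at most 2, so the width is 2 − 1 = 1 and tw(G) ≤ 1. G has an edge, so its treewidth is at least 1. Therefore the treewidth is 1.

Treewidth 1.
Bags: B1 = {e, f}  B2 = {e, g}  B3 = {d, f}  B4 = {c, f}  B5 = {b, c}  B6 = {a, f}
Tree: B1–B2, B1–B3, B3–B4, B4–B5, B3–B6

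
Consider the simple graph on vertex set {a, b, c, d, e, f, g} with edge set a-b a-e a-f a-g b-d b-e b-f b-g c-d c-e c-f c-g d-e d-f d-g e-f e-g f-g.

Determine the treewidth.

4

A width-4 tree decomposition is:
Bags: B1 = {b, d, e, f, g}  B2 = {c, d, e, f, g}  B3 = {a, b, e, f, g}
Tree: B1–B2, B1–B3
Every bag has size at most 5, so the width is 5 − 1 = 4 and tw(G) ≤ 4. For the lower bound, the 5 vertices {c, d, e, f, g} are pairwise adjacent, and any tree decomposition puts a clique entirely inside one bag — forcing width ≥ 4. Therefore the treewidth is 4.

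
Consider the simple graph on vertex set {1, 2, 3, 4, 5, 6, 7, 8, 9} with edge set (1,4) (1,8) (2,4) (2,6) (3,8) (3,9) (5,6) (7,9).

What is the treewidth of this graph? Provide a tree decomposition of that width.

The largest bag has 2 vertices, giving width 1; this decomposition certifies tw(G) ≤ 1. G has an edge, so its treewidth is at least 1. Hence tw(G) = 1 exactly.

Treewidth 1.
Bags: B1 = {7, 9}  B2 = {3, 9}  B3 = {3, 8}  B4 = {1, 8}  B5 = {1, 4}  B6 = {2, 4}  B7 = {2, 6}  B8 = {5, 6}
Tree: B1–B2, B2–B3, B3–B4, B4–B5, B5–B6, B6–B7, B7–B8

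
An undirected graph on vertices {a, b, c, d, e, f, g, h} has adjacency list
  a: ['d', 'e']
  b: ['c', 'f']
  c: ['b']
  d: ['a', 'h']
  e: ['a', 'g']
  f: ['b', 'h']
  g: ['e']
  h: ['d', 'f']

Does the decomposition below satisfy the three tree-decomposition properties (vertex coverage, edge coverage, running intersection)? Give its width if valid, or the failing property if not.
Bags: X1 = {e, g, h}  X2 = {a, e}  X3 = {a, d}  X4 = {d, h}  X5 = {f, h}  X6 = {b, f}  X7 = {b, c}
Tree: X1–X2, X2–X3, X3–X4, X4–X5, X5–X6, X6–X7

A tree decomposition must satisfy three properties: every vertex lies in some bag; for every edge, both endpoints lie together in some bag; and for every vertex, the bags containing it form a connected subtree. Here bags containing vertex h are not connected in the tree, so the decomposition is invalid.

No — bags containing vertex h are not connected in the tree.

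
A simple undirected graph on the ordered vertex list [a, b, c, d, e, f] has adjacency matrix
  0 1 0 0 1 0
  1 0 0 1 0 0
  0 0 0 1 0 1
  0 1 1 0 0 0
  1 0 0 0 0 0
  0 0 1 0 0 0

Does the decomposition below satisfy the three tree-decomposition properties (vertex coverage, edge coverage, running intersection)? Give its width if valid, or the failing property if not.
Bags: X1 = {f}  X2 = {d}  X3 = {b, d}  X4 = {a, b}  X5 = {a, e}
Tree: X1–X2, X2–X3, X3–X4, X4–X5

No — vertex c appears in no bag.

A tree decomposition must satisfy three properties: every vertex lies in some bag; for every edge, both endpoints lie together in some bag; and for every vertex, the bags containing it form a connected subtree. Here vertex c appears in no bag, so the decomposition is invalid.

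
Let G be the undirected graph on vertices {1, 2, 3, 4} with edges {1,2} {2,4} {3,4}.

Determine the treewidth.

1

A width-1 tree decomposition is:
Bags: B1 = {1, 2}  B2 = {2, 4}  B3 = {3, 4}
Tree: B1–B2, B2–B3
The largest bag has 2 vertices, giving width 1; this decomposition certifies tw(G) ≤ 1. Since G has at least one edge (e.g. 2–1), it is not an edgeless graph, so tw(G) ≥ 1. Therefore the treewidth is 1.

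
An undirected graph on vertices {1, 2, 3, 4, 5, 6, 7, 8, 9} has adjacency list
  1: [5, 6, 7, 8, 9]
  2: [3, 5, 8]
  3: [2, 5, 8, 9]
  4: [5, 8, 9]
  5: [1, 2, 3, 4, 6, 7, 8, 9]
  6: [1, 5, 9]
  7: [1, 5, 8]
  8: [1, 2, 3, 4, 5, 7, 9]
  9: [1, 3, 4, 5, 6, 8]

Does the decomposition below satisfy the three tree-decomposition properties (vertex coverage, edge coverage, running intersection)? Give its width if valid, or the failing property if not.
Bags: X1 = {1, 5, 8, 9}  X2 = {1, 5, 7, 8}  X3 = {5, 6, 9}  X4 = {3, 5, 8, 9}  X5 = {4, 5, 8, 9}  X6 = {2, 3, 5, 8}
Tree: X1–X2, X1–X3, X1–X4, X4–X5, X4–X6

A tree decomposition must satisfy three properties: every vertex lies in some bag; for every edge, both endpoints lie together in some bag; and for every vertex, the bags containing it form a connected subtree. Here edge (1,6) lies in no bag, so the decomposition is invalid.

No — edge (1,6) lies in no bag.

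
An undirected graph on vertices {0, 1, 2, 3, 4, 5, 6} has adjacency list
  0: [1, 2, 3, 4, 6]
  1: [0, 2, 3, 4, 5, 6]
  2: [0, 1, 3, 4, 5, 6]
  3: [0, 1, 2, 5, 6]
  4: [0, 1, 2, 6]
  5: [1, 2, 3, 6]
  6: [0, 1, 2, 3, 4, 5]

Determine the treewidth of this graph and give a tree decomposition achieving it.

Every bag has size at most 5, so the width is 5 − 1 = 4 and tw(G) ≤ 4. Conversely, {0, 1, 2, 3, 6} is a clique of size 5, and the vertices of any clique must share a bag in every tree decomposition; so some bag has ≥ 5 vertices and tw(G) ≥ 4. Hence tw(G) = 4 exactly.

Treewidth 4.
One optimal decomposition is:
Bags: B1 = {0, 1, 2, 3, 6}  B2 = {0, 1, 2, 4, 6}  B3 = {1, 2, 3, 5, 6}
Tree: B1–B2, B1–B3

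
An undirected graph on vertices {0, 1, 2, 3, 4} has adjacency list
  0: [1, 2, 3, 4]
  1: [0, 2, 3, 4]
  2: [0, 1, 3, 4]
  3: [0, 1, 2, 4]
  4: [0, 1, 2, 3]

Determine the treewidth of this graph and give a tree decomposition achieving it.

Treewidth 4.
One such decomposition:
Bags: B1 = {0, 1, 2, 3, 4}
Tree: (single bag)

A single bag containing all 5 vertices is trivially a valid decomposition of width 4. On the other hand G contains the 5-clique {0, 1, 2, 3, 4}. A clique must lie in a single bag of any decomposition, so no decomposition can have width below 4. Therefore the treewidth is 4.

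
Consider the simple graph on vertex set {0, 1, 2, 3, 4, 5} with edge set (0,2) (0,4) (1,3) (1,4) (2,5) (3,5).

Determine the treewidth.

2

A width-2 tree decomposition is:
Bags: B1 = {1, 3, 5}  B2 = {1, 2, 5}  B3 = {0, 1, 2}  B4 = {0, 1, 4}
Tree: B1–B2, B2–B3, B3–B4
Each bag holds 3 vertices, so the decomposition has width 2, which upper-bounds the treewidth. For the lower bound, G contains the cycle 1–3–5–2–0–4–1, so G is not a forest; only forests have treewidth ≤ 1, hence tw(G) ≥ 2. Hence tw(G) = 2 exactly.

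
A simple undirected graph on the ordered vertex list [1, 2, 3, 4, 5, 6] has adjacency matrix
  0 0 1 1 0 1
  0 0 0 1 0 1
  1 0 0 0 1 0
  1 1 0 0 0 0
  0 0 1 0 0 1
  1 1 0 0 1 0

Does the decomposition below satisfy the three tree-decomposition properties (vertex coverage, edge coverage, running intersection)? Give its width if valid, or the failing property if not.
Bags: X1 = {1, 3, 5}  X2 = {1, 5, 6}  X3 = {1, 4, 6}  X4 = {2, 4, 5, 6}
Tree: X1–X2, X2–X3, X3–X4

No — bags containing vertex 5 are not connected in the tree.

A tree decomposition must satisfy three properties: every vertex lies in some bag; for every edge, both endpoints lie together in some bag; and for every vertex, the bags containing it form a connected subtree. Here bags containing vertex 5 are not connected in the tree, so the decomposition is invalid.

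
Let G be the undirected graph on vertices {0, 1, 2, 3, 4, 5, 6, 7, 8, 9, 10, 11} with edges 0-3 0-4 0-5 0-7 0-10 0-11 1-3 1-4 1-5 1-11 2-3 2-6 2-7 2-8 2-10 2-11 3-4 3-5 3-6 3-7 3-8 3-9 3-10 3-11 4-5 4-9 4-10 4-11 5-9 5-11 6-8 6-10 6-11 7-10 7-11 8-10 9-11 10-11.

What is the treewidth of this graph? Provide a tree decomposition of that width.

Treewidth 4.
Bags: B1 = {0, 3, 4, 5, 11}  B2 = {0, 3, 4, 10, 11}  B3 = {0, 3, 7, 10, 11}  B4 = {1, 3, 4, 5, 11}  B5 = {2, 3, 7, 10, 11}  B6 = {2, 3, 6, 10, 11}  B7 = {2, 3, 6, 8, 10}  B8 = {3, 4, 5, 9, 11}
Tree: B1–B2, B2–B3, B1–B4, B3–B5, B5–B6, B6–B7, B4–B8

The largest bag has 5 vertices, giving width 4; this decomposition certifies tw(G) ≤ 4. For the lower bound, the 5 vertices {2, 3, 6, 8, 10} are pairwise adjacent, and any tree decomposition puts a clique entirely inside one bag — forcing width ≥ 4. Therefore the treewidth is 4.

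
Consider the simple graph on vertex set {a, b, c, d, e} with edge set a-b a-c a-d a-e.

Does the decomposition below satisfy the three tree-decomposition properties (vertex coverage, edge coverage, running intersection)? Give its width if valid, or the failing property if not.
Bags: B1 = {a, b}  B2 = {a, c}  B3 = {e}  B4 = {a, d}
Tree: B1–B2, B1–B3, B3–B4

A tree decomposition must satisfy three properties: every vertex lies in some bag; for every edge, both endpoints lie together in some bag; and for every vertex, the bags containing it form a connected subtree. Here edge (a,e) lies in no bag, so the decomposition is invalid.

No — edge (a,e) lies in no bag.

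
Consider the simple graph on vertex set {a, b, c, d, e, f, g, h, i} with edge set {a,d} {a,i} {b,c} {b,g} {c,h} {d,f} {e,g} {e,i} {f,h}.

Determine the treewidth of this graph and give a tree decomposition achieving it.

Treewidth 2.
One such decomposition:
Bags: B1 = {a, d, i}  B2 = {d, f, i}  B3 = {f, h, i}  B4 = {c, h, i}  B5 = {b, c, i}  B6 = {b, g, i}  B7 = {e, g, i}
Tree: B1–B2, B2–B3, B3–B4, B4–B5, B5–B6, B6–B7

Each bag holds 3 vertices, so the decomposition has width 2, which upper-bounds the treewidth. For the lower bound, G contains the cycle i–a–d–f–h–c–b–g–e–i, so G is not a forest; only forests have treewidth ≤ 1, hence tw(G) ≥ 2. The upper and lower bounds meet at 2, so that is the treewidth.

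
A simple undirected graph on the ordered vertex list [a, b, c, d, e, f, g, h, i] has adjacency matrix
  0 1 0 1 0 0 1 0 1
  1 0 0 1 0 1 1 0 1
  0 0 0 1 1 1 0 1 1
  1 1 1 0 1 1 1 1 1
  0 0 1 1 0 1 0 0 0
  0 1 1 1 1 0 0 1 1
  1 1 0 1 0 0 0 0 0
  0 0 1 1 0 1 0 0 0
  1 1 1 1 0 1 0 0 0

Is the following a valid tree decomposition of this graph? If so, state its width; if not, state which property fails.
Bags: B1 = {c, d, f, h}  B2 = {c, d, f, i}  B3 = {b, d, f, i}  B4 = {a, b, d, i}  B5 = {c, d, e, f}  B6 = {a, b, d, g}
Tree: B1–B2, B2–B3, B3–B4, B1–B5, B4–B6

Checking the three conditions: (i) the bags cover all of {a, b, c, d, e, f, g, h, i}; (ii) for each edge, some bag contains both endpoints; (iii) the bags containing any fixed vertex form a subtree. All hold, so the decomposition is valid with width 4 − 1 = 3.

Yes; width 3.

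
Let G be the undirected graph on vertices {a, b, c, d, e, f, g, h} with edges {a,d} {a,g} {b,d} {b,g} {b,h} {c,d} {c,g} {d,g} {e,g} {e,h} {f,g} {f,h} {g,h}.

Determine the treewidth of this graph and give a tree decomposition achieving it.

Treewidth 2.
One such decomposition:
Bags: B1 = {c, d, g}  B2 = {b, d, g}  B3 = {b, g, h}  B4 = {f, g, h}  B5 = {a, d, g}  B6 = {e, g, h}
Tree: B1–B2, B2–B3, B3–B4, B2–B5, B3–B6

The largest bag has 3 vertices, giving width 2; this decomposition certifies tw(G) ≤ 2. On the other hand G contains the 3-clique {c, d, g}. A clique must lie in a single bag of any decomposition, so no decomposition can have width below 2. Hence tw(G) = 2 exactly.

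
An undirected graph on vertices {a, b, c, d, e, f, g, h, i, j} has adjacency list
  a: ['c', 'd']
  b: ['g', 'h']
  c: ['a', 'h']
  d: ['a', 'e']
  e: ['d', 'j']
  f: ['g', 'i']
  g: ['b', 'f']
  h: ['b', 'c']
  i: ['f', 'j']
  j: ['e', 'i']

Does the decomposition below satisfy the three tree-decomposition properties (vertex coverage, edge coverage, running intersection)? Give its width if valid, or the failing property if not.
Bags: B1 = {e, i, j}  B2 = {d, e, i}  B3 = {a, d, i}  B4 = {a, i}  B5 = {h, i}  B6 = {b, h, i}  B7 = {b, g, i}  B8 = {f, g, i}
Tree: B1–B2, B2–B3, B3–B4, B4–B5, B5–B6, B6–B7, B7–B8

No — vertex c appears in no bag.

A tree decomposition must satisfy three properties: every vertex lies in some bag; for every edge, both endpoints lie together in some bag; and for every vertex, the bags containing it form a connected subtree. Here vertex c appears in no bag, so the decomposition is invalid.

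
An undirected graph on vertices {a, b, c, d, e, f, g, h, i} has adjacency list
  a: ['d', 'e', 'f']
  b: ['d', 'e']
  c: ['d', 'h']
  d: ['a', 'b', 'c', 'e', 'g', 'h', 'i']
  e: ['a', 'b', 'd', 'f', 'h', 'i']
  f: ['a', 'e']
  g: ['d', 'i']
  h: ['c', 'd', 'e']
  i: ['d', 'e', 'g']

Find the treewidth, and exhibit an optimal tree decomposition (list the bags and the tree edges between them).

Each bag holds 3 vertices, so the decomposition has width 2, which upper-bounds the treewidth. On the other hand G contains the 3-clique {d, g, i}. A clique must lie in a single bag of any decomposition, so no decomposition can have width below 2. The upper and lower bounds meet at 2, so that is the treewidth.

Treewidth 2.
Bags: B1 = {c, d, h}  B2 = {d, e, h}  B3 = {d, e, i}  B4 = {d, g, i}  B5 = {a, d, e}  B6 = {a, e, f}  B7 = {b, d, e}
Tree: B1–B2, B2–B3, B3–B4, B3–B5, B5–B6, B5–B7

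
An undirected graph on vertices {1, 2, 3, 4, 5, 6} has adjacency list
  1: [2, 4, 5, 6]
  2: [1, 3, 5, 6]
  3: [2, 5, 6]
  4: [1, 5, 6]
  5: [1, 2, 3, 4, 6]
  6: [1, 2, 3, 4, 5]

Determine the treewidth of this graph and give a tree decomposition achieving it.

Treewidth 3.
One such decomposition:
Bags: B1 = {1, 2, 5, 6}  B2 = {1, 4, 5, 6}  B3 = {2, 3, 5, 6}
Tree: B1–B2, B1–B3

Each bag holds 4 vertices, so the decomposition has width 3, which upper-bounds the treewidth. On the other hand G contains the 4-clique {1, 2, 5, 6}. A clique must lie in a single bag of any decomposition, so no decomposition can have width below 3. Therefore the treewidth is 3.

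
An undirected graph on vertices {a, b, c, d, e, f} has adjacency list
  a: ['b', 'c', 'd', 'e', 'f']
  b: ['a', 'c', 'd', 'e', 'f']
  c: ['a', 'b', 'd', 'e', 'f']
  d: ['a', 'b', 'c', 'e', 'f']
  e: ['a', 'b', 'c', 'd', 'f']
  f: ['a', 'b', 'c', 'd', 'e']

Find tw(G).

5

A width-5 tree decomposition is:
Bags: B1 = {a, b, c, d, e, f}
Tree: (single bag)
With just one bag of size 6, the width is 6 − 1 = 5, so tw(G) ≤ 5. On the other hand G contains the 6-clique {a, b, c, d, e, f}. A clique must lie in a single bag of any decomposition, so no decomposition can have width below 5. The upper and lower bounds meet at 5, so that is the treewidth.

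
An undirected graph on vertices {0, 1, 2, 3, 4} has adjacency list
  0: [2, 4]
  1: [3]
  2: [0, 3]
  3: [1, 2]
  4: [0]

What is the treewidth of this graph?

1

A width-1 tree decomposition is:
Bags: B1 = {1, 3}  B2 = {2, 3}  B3 = {0, 2}  B4 = {0, 4}
Tree: B1–B2, B2–B3, B3–B4
Every bag has size at most 2, so the width is 2 − 1 = 1 and tw(G) ≤ 1. Any graph with an edge has treewidth ≥ 1, and G has the edge 1–3. The upper and lower bounds meet at 1, so that is the treewidth.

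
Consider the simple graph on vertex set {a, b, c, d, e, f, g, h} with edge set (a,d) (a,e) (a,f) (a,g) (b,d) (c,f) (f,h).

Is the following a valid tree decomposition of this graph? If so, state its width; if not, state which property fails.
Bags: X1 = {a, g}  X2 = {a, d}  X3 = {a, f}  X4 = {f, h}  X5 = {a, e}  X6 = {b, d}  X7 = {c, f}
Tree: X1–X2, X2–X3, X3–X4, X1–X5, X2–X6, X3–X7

Yes; width 1.

Checking the three conditions: (i) the bags cover all of {a, b, c, d, e, f, g, h}; (ii) for each edge, some bag contains both endpoints; (iii) the bags containing any fixed vertex form a subtree. All hold, so the decomposition is valid with width 2 − 1 = 1.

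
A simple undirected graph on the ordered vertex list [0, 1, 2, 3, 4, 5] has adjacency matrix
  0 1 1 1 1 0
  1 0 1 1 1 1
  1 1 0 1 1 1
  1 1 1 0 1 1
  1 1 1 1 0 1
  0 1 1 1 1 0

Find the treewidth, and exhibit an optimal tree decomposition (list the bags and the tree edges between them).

Treewidth 4.
Bags: B1 = {0, 1, 2, 3, 4}  B2 = {1, 2, 3, 4, 5}
Tree: B1–B2

The largest bag has 5 vertices, giving width 4; this decomposition certifies tw(G) ≤ 4. On the other hand G contains the 5-clique {0, 1, 2, 3, 4}. A clique must lie in a single bag of any decomposition, so no decomposition can have width below 4. Therefore the treewidth is 4.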